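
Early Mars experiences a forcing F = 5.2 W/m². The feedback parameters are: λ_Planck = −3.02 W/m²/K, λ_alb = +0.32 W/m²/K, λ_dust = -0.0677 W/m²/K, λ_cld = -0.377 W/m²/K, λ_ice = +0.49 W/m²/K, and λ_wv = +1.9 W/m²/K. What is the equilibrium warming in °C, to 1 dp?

Net feedback parameter λ = (−3.02) + (+0.32) + (-0.0677) + (-0.377) + (+0.49) + (+1.9) = -0.7547 W/m²/K.
ΔT = −F/λ = −5.2/(-0.7547) = 6.9 °C.

6.9 °C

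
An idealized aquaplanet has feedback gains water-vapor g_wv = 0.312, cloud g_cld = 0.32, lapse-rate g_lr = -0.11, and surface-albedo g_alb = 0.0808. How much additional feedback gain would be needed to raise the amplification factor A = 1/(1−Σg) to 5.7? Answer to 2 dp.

Current total gain = 0.6028.
Target gain for A = 5.7: g* = 1 − 1/5.7 = 0.8246.
Additional gain needed = 0.8246 − 0.6028 = 0.22.

0.22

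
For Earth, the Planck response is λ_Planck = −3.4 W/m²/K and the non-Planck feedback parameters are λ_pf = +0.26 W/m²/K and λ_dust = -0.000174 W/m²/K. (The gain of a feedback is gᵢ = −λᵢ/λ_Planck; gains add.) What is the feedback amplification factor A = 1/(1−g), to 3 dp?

Convert to gains: g_pf = 0.26/3.4 = 0.07647; g_dust = -0.000174/3.4 = -0.000051.
Total gain g = 0.076419.
A = 1/(1 − 0.076419) = 1.083.

1.083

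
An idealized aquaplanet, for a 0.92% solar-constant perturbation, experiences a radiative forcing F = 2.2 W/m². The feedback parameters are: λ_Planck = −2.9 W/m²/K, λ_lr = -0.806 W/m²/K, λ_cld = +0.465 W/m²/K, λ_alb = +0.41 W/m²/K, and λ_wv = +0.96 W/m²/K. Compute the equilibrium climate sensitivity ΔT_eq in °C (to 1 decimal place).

1.2 °C

Net feedback parameter λ = (−2.9) + (-0.806) + (+0.465) + (+0.41) + (+0.96) = -1.871 W/m²/K.
ΔT = −F/λ = −2.2/(-1.871) = 1.2 °C.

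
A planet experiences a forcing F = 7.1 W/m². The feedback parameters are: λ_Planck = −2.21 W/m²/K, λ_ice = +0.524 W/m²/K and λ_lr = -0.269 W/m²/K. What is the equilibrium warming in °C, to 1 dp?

Net feedback parameter λ = (−2.21) + (+0.524) + (-0.269) = -1.955 W/m²/K.
ΔT = −F/λ = −7.1/(-1.955) = 3.6 °C.

3.6 °C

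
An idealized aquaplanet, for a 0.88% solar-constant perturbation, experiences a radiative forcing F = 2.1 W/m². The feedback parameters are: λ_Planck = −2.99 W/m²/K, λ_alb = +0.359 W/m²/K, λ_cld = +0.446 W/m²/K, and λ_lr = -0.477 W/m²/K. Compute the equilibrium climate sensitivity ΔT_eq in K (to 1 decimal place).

0.8 K

Net feedback parameter λ = (−2.99) + (+0.359) + (+0.446) + (-0.477) = -2.662 W/m²/K.
ΔT = −F/λ = −2.1/(-2.662) = 0.8 K.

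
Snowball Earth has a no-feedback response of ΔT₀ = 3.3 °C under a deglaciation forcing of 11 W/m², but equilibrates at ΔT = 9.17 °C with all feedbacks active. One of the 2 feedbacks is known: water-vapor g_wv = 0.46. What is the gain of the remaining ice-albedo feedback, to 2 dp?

0.18

Amplification A = ΔT/ΔT₀ = 9.17/3.3 = 2.779.
Total gain g = 1 − 1/A = 1 − 1/2.779 = 0.6402.
The known gain is 0.46.
g_ice = 0.6402 − 0.46 = 0.18.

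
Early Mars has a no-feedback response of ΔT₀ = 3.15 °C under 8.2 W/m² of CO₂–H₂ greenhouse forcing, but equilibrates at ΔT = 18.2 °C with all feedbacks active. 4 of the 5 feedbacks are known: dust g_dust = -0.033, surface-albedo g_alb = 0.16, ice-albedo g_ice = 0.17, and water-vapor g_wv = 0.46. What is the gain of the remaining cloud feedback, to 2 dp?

0.07

Amplification A = ΔT/ΔT₀ = 18.2/3.15 = 5.778.
Total gain g = 1 − 1/A = 1 − 1/5.778 = 0.8269.
Known gains sum to -0.033 + 0.16 + 0.17 + 0.46 = 0.757.
g_cld = 0.8269 − 0.757 = 0.07.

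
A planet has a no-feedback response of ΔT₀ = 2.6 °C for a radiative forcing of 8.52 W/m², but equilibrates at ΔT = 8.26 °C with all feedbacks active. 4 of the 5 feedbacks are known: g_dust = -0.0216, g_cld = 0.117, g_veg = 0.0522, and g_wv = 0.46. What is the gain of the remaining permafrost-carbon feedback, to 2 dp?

Amplification A = ΔT/ΔT₀ = 8.26/2.6 = 3.177.
Total gain g = 1 − 1/A = 1 − 1/3.177 = 0.6852.
Known gains sum to -0.0216 + 0.117 + 0.0522 + 0.46 = 0.6076.
g_pf = 0.6852 − 0.6076 = 0.08.

0.08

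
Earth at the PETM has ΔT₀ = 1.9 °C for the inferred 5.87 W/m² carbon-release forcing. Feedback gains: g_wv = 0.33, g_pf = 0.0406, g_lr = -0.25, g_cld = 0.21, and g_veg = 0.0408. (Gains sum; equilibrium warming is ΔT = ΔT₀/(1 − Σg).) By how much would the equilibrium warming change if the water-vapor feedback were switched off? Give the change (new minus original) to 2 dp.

Original: g = 0.3714, ΔT = 1.9/(1−0.3714) = 3.0226 °C.
Without water-vapor: g' = 0.0414, ΔT' = 1.9/(1−0.0414) = 1.9821 °C.
Change = 1.9821 − 3.0226 = -1.04 °C.

-1.04 °C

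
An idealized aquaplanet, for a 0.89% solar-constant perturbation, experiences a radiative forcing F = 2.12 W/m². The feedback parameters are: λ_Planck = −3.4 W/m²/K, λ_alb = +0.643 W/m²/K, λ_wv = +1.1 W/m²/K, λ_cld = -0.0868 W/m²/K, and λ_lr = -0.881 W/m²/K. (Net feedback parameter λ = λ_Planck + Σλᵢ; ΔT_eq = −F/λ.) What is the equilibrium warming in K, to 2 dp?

Net feedback parameter λ = (−3.4) + (+0.643) + (+1.1) + (-0.0868) + (-0.881) = -2.6248 W/m²/K.
ΔT = −F/λ = −2.12/(-2.6248) = 0.81 K.

0.81 K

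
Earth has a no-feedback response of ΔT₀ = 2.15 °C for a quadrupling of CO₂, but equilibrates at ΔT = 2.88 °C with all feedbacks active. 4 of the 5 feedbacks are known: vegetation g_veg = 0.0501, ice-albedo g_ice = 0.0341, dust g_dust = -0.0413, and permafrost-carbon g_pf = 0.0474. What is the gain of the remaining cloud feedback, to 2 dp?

0.16

Amplification A = ΔT/ΔT₀ = 2.88/2.15 = 1.34.
Total gain g = 1 − 1/A = 1 − 1/1.34 = 0.2537.
Known gains sum to 0.0501 + 0.0341 − 0.0413 + 0.0474 = 0.0903.
g_cld = 0.2537 − 0.0903 = 0.16.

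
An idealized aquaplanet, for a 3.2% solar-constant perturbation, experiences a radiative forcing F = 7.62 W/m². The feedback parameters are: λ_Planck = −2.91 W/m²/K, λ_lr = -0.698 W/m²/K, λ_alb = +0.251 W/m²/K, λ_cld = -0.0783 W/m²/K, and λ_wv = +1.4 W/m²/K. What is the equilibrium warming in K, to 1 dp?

3.7 K

Net feedback parameter λ = (−2.91) + (-0.698) + (+0.251) + (-0.0783) + (+1.4) = -2.0353 W/m²/K.
ΔT = −F/λ = −7.62/(-2.0353) = 3.7 K.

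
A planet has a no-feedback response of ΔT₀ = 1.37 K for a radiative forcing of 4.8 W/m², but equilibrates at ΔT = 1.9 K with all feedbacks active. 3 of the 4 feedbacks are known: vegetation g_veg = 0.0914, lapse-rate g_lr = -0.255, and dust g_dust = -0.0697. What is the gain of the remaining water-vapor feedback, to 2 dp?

Amplification A = ΔT/ΔT₀ = 1.9/1.37 = 1.387.
Total gain g = 1 − 1/A = 1 − 1/1.387 = 0.279.
Known gains sum to 0.0914 − 0.255 − 0.0697 = -0.2333.
g_wv = 0.279 + 0.2333 = 0.51.

0.51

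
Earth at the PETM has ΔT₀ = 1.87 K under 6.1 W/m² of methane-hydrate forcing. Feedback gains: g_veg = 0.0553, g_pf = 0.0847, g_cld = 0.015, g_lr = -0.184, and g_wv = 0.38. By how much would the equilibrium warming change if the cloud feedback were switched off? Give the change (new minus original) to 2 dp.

Original: g = 0.351, ΔT = 1.87/(1−0.351) = 2.8814 K.
Without cloud: g' = 0.336, ΔT' = 1.87/(1−0.336) = 2.8163 K.
Change = 2.8163 − 2.8814 = -0.07 K.

-0.07 K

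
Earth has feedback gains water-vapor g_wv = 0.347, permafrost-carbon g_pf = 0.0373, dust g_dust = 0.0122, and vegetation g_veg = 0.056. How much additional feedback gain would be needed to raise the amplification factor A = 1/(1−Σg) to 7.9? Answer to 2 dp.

Current total gain = 0.4525.
Target gain for A = 7.9: g* = 1 − 1/7.9 = 0.8734.
Additional gain needed = 0.8734 − 0.4525 = 0.42.

0.42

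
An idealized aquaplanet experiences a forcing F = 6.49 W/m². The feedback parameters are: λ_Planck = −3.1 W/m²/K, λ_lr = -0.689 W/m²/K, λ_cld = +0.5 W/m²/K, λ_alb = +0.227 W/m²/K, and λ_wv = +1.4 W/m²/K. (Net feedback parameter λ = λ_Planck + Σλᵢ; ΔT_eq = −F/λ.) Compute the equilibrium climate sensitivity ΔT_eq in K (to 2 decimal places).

3.90 K

Net feedback parameter λ = (−3.1) + (-0.689) + (+0.5) + (+0.227) + (+1.4) = -1.662 W/m²/K.
ΔT = −F/λ = −6.49/(-1.662) = 3.90 K.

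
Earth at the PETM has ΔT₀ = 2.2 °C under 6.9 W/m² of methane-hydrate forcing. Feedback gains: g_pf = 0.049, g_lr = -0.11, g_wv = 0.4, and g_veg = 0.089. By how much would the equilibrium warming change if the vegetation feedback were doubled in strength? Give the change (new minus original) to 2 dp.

Original: g = 0.428, ΔT = 2.2/(1−0.428) = 3.8462 °C.
With doubled vegetation: g' = 0.517, ΔT' = 2.2/(1−0.517) = 4.5549 °C.
Change = 4.5549 − 3.8462 = 0.71 °C.

0.71 °C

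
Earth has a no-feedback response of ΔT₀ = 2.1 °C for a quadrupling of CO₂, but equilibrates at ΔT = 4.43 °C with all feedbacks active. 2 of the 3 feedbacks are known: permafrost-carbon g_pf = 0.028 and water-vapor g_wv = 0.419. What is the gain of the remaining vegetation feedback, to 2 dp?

Amplification A = ΔT/ΔT₀ = 4.43/2.1 = 2.11.
Total gain g = 1 − 1/A = 1 − 1/2.11 = 0.5261.
Known gains sum to 0.028 + 0.419 = 0.447.
g_veg = 0.5261 − 0.447 = 0.08.

0.08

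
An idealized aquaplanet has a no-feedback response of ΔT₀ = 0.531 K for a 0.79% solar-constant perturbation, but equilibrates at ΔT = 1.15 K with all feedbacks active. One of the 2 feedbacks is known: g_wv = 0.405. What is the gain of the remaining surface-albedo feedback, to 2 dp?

Amplification A = ΔT/ΔT₀ = 1.15/0.531 = 2.166.
Total gain g = 1 − 1/A = 1 − 1/2.166 = 0.5383.
The known gain is 0.405.
g_alb = 0.5383 − 0.405 = 0.13.

0.13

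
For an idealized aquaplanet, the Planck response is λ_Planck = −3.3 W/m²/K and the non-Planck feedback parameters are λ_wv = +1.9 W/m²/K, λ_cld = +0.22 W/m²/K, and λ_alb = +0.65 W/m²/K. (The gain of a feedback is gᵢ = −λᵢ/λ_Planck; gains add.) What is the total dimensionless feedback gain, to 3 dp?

0.839

Convert to gains: g_wv = 1.9/3.3 = 0.5758; g_cld = 0.22/3.3 = 0.06667; g_alb = 0.65/3.3 = 0.197.
Total gain g = 0.83947.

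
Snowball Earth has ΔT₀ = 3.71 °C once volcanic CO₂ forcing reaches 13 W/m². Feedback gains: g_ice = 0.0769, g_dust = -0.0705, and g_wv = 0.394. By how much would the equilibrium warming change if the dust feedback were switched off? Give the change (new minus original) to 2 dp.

0.82 °C

Original: g = 0.4004, ΔT = 3.71/(1−0.4004) = 6.1875 °C.
Without dust: g' = 0.4709, ΔT' = 3.71/(1−0.4709) = 7.0119 °C.
Change = 7.0119 − 6.1875 = 0.82 °C.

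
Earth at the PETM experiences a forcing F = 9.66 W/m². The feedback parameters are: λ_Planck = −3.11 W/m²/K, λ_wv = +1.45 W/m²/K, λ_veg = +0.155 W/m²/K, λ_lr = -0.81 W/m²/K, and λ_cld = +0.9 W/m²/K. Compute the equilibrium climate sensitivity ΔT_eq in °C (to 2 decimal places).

Net feedback parameter λ = (−3.11) + (+1.45) + (+0.155) + (-0.81) + (+0.9) = -1.415 W/m²/K.
ΔT = −F/λ = −9.66/(-1.415) = 6.83 °C.

6.83 °C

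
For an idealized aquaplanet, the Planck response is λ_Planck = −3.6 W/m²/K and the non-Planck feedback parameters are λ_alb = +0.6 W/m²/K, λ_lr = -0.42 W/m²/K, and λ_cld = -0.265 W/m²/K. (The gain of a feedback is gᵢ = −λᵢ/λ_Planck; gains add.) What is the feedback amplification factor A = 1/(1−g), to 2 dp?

Convert to gains: g_alb = 0.6/3.6 = 0.1667; g_lr = -0.42/3.6 = -0.1167; g_cld = -0.265/3.6 = -0.07361.
Total gain g = -0.02361.
A = 1/(1 + 0.02361) = 0.98.

0.98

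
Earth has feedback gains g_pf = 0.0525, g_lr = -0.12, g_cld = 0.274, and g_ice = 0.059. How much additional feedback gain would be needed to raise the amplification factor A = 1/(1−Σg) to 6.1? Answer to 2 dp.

0.57

Current total gain = 0.2655.
Target gain for A = 6.1: g* = 1 − 1/6.1 = 0.8361.
Additional gain needed = 0.8361 − 0.2655 = 0.57.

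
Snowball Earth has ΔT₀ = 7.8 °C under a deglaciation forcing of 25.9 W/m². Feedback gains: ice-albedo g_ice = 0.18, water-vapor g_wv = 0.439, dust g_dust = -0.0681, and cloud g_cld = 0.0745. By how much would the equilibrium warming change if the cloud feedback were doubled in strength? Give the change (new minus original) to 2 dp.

5.17 °C

Original: g = 0.6254, ΔT = 7.8/(1−0.6254) = 20.8222 °C.
With doubled cloud: g' = 0.6999, ΔT' = 7.8/(1−0.6999) = 25.9913 °C.
Change = 25.9913 − 20.8222 = 5.17 °C.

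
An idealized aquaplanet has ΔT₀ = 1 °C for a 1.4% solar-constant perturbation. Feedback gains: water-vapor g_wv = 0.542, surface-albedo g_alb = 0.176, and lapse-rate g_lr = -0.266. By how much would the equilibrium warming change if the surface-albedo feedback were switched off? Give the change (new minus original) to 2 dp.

Original: g = 0.452, ΔT = 1/(1−0.452) = 1.8248 °C.
Without surface-albedo: g' = 0.276, ΔT' = 1/(1−0.276) = 1.3812 °C.
Change = 1.3812 − 1.8248 = -0.44 °C.

-0.44 °C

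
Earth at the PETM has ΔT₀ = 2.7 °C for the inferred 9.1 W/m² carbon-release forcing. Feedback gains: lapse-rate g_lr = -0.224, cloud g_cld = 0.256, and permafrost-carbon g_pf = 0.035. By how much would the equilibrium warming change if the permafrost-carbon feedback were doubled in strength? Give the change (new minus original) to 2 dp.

Original: g = 0.067, ΔT = 2.7/(1−0.067) = 2.8939 °C.
With doubled permafrost-carbon: g' = 0.102, ΔT' = 2.7/(1−0.102) = 3.0067 °C.
Change = 3.0067 − 2.8939 = 0.11 °C.

0.11 °C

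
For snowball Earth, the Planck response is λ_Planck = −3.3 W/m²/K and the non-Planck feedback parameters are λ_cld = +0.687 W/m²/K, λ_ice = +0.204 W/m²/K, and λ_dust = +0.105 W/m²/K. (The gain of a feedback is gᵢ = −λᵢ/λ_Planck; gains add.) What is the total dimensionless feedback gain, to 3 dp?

Convert to gains: g_cld = 0.687/3.3 = 0.2082; g_ice = 0.204/3.3 = 0.06182; g_dust = 0.105/3.3 = 0.03182.
Total gain g = 0.30184.

0.302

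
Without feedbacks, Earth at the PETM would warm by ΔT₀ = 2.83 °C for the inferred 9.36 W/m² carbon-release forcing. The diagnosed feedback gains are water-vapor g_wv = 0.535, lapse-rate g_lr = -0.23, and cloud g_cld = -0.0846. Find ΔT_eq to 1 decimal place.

Total gain g = 0.535 − 0.23 − 0.0846 = 0.2204.
Amplification A = 1/(1 − 0.2204) = 1.283.
ΔT = 2.83 × 1.283 = 3.6 °C.

3.6 °C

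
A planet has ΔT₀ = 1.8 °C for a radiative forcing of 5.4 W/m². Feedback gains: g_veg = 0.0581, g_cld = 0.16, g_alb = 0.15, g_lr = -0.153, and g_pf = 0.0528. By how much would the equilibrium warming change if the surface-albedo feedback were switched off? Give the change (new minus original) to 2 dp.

-0.42 °C

Original: g = 0.2679, ΔT = 1.8/(1−0.2679) = 2.4587 °C.
Without surface-albedo: g' = 0.1179, ΔT' = 1.8/(1−0.1179) = 2.0406 °C.
Change = 2.0406 − 2.4587 = -0.42 °C.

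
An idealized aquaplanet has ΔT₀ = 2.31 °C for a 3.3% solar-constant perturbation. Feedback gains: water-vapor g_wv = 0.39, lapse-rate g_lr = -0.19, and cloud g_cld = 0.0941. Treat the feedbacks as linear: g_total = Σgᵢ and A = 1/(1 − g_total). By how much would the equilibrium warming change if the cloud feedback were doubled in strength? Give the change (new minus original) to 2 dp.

Original: g = 0.2941, ΔT = 2.31/(1−0.2941) = 3.2724 °C.
With doubled cloud: g' = 0.3882, ΔT' = 2.31/(1−0.3882) = 3.7757 °C.
Change = 3.7757 − 3.2724 = 0.50 °C.

0.50 °C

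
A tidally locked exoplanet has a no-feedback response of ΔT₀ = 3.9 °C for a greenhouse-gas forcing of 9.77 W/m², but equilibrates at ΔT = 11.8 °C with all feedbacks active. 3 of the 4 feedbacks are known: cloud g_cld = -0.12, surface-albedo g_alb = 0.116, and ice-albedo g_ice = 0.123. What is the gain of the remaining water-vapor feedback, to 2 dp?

0.55

Amplification A = ΔT/ΔT₀ = 11.8/3.9 = 3.026.
Total gain g = 1 − 1/A = 1 − 1/3.026 = 0.6695.
Known gains sum to -0.12 + 0.116 + 0.123 = 0.119.
g_wv = 0.6695 − 0.119 = 0.55.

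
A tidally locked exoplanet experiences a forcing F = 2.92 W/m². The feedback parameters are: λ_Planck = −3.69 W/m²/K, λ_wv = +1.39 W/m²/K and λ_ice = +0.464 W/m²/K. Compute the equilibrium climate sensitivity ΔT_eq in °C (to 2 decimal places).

Net feedback parameter λ = (−3.69) + (+1.39) + (+0.464) = -1.836 W/m²/K.
ΔT = −F/λ = −2.92/(-1.836) = 1.59 °C.

1.59 °C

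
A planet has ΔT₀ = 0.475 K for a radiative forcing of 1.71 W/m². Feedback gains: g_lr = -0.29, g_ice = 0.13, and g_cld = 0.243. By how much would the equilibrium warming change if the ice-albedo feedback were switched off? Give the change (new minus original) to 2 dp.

Original: g = 0.083, ΔT = 0.475/(1−0.083) = 0.5180 K.
Without ice-albedo: g' = -0.047, ΔT' = 0.475/(1+0.047) = 0.4537 K.
Change = 0.4537 − 0.5180 = -0.06 K.

-0.06 K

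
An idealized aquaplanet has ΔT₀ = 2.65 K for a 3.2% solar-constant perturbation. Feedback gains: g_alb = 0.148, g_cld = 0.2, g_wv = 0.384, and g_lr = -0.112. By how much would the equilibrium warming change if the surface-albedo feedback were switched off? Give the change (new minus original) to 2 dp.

-1.95 K

Original: g = 0.62, ΔT = 2.65/(1−0.62) = 6.9737 K.
Without surface-albedo: g' = 0.472, ΔT' = 2.65/(1−0.472) = 5.0189 K.
Change = 5.0189 − 6.9737 = -1.95 K.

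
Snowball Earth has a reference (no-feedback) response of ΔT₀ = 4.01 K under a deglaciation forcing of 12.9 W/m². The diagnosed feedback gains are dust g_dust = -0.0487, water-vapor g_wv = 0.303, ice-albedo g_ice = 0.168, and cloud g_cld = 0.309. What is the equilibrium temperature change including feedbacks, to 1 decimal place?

Total gain g = -0.0487 + 0.303 + 0.168 + 0.309 = 0.7313.
Amplification A = 1/(1 − 0.7313) = 3.722.
ΔT = 4.01 × 3.722 = 14.9 K.

14.9 K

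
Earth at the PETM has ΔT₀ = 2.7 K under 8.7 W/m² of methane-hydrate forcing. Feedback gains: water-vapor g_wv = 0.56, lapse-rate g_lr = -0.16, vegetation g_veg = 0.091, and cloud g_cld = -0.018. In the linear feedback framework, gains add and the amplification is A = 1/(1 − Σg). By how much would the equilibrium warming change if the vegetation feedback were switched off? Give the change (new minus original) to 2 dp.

Original: g = 0.473, ΔT = 2.7/(1−0.473) = 5.1233 K.
Without vegetation: g' = 0.382, ΔT' = 2.7/(1−0.382) = 4.3689 K.
Change = 4.3689 − 5.1233 = -0.75 K.

-0.75 K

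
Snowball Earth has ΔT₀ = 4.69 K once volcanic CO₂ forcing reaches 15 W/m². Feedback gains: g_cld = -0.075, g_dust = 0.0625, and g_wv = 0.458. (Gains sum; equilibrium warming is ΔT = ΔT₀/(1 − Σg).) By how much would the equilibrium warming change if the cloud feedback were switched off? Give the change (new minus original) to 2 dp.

Original: g = 0.4455, ΔT = 4.69/(1−0.4455) = 8.4581 K.
Without cloud: g' = 0.5205, ΔT' = 4.69/(1−0.5205) = 9.7810 K.
Change = 9.7810 − 8.4581 = 1.32 K.

1.32 K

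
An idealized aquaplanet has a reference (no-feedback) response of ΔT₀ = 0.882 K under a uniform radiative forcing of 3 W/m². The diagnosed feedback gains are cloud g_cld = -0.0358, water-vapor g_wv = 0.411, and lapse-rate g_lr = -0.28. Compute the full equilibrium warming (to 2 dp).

Total gain g = -0.0358 + 0.411 − 0.28 = 0.0952.
Amplification A = 1/(1 − 0.0952) = 1.105.
ΔT = 0.882 × 1.105 = 0.97 K.

0.97 K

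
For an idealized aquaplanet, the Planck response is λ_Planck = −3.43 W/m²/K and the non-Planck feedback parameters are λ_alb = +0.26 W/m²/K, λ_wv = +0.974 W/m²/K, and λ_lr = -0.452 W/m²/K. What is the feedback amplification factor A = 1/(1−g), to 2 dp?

1.30

Convert to gains: g_alb = 0.26/3.43 = 0.0758; g_wv = 0.974/3.43 = 0.284; g_lr = -0.452/3.43 = -0.1318.
Total gain g = 0.228.
A = 1/(1 − 0.228) = 1.30.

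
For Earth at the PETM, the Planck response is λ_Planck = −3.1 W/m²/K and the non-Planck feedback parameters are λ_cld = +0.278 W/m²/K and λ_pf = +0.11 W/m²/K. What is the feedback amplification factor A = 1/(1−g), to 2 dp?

1.14

Convert to gains: g_cld = 0.278/3.1 = 0.08968; g_pf = 0.11/3.1 = 0.03548.
Total gain g = 0.12516.
A = 1/(1 − 0.12516) = 1.14.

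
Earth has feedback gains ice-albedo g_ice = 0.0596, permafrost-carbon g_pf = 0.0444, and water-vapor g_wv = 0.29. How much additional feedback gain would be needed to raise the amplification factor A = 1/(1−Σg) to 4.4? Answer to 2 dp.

Current total gain = 0.394.
Target gain for A = 4.4: g* = 1 − 1/4.4 = 0.7727.
Additional gain needed = 0.7727 − 0.394 = 0.38.

0.38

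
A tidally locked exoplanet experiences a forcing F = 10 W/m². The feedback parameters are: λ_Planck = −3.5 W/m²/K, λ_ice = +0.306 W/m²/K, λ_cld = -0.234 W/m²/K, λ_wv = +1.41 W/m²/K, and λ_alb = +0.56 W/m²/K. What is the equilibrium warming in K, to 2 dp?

Net feedback parameter λ = (−3.5) + (+0.306) + (-0.234) + (+1.41) + (+0.56) = -1.458 W/m²/K.
ΔT = −F/λ = −10/(-1.458) = 6.86 K.

6.86 K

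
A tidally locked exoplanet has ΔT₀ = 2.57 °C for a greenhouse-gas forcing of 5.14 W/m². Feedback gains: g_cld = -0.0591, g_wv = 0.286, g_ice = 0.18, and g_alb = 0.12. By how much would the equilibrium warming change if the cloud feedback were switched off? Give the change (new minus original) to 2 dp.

Original: g = 0.5269, ΔT = 2.57/(1−0.5269) = 5.4323 °C.
Without cloud: g' = 0.586, ΔT' = 2.57/(1−0.586) = 6.2077 °C.
Change = 6.2077 − 5.4323 = 0.78 °C.

0.78 °C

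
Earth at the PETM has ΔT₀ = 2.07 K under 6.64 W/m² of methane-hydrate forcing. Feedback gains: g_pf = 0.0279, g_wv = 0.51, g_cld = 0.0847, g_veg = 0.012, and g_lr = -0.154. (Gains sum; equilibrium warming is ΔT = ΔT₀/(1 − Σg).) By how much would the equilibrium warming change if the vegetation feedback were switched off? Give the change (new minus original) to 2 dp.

Original: g = 0.4806, ΔT = 2.07/(1−0.4806) = 3.9854 K.
Without vegetation: g' = 0.4686, ΔT' = 2.07/(1−0.4686) = 3.8954 K.
Change = 3.8954 − 3.9854 = -0.09 K.

-0.09 K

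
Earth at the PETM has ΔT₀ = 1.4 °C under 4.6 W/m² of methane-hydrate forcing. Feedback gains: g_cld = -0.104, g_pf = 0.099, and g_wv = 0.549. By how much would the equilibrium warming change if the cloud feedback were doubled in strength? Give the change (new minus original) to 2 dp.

Original: g = 0.544, ΔT = 1.4/(1−0.544) = 3.0702 °C.
With doubled cloud: g' = 0.44, ΔT' = 1.4/(1−0.44) = 2.5000 °C.
Change = 2.5000 − 3.0702 = -0.57 °C.

-0.57 °C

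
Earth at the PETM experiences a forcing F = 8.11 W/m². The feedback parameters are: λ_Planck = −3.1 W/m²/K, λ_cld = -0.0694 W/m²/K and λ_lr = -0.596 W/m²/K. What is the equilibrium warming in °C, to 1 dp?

2.2 °C

Net feedback parameter λ = (−3.1) + (-0.0694) + (-0.596) = -3.7654 W/m²/K.
ΔT = −F/λ = −8.11/(-3.7654) = 2.2 °C.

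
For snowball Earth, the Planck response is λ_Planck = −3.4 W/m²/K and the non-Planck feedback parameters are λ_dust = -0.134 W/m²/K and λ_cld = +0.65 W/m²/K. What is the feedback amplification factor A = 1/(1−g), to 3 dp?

1.179

Convert to gains: g_dust = -0.134/3.4 = -0.03941; g_cld = 0.65/3.4 = 0.1912.
Total gain g = 0.15179.
A = 1/(1 − 0.15179) = 1.179.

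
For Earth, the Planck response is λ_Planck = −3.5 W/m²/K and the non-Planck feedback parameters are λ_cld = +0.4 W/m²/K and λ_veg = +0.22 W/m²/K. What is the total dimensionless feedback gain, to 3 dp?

0.177

Convert to gains: g_cld = 0.4/3.5 = 0.1143; g_veg = 0.22/3.5 = 0.06286.
Total gain g = 0.17716.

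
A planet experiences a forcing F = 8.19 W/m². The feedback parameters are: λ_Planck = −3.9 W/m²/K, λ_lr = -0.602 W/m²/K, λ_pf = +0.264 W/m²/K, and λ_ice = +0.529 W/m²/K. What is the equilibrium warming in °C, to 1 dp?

2.2 °C

Net feedback parameter λ = (−3.9) + (-0.602) + (+0.264) + (+0.529) = -3.709 W/m²/K.
ΔT = −F/λ = −8.19/(-3.709) = 2.2 °C.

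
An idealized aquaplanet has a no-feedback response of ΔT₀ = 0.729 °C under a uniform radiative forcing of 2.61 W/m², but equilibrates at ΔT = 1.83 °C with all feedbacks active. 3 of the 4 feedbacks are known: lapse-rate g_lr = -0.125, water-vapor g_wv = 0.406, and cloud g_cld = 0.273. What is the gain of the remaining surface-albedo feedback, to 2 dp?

Amplification A = ΔT/ΔT₀ = 1.83/0.729 = 2.51.
Total gain g = 1 − 1/A = 1 − 1/2.51 = 0.6016.
Known gains sum to -0.125 + 0.406 + 0.273 = 0.554.
g_alb = 0.6016 − 0.554 = 0.05.

0.05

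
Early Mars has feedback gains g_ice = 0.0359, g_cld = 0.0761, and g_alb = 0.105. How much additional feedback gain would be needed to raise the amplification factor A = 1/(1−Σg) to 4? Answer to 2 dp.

0.53

Current total gain = 0.217.
Target gain for A = 4: g* = 1 − 1/4 = 0.75.
Additional gain needed = 0.75 − 0.217 = 0.53.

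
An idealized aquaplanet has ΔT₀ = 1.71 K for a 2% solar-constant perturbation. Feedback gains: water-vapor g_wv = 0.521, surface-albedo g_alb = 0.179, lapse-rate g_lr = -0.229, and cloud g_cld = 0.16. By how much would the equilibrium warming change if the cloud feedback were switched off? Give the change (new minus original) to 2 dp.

Original: g = 0.631, ΔT = 1.71/(1−0.631) = 4.6341 K.
Without cloud: g' = 0.471, ΔT' = 1.71/(1−0.471) = 3.2325 K.
Change = 3.2325 − 4.6341 = -1.40 K.

-1.40 K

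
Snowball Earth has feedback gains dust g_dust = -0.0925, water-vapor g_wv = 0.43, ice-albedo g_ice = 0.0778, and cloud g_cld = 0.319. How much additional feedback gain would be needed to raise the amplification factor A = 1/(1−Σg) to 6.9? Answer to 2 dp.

Current total gain = 0.7343.
Target gain for A = 6.9: g* = 1 − 1/6.9 = 0.8551.
Additional gain needed = 0.8551 − 0.7343 = 0.12.

0.12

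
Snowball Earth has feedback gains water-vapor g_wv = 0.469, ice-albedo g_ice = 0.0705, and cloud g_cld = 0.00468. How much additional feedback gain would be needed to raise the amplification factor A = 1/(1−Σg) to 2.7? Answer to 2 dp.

Current total gain = 0.54418.
Target gain for A = 2.7: g* = 1 − 1/2.7 = 0.6296.
Additional gain needed = 0.6296 − 0.54418 = 0.09.

0.09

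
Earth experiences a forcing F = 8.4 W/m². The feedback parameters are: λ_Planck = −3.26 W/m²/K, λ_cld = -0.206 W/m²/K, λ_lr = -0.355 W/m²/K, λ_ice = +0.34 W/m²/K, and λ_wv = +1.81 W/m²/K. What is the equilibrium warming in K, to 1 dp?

5.0 K

Net feedback parameter λ = (−3.26) + (-0.206) + (-0.355) + (+0.34) + (+1.81) = -1.671 W/m²/K.
ΔT = −F/λ = −8.4/(-1.671) = 5.0 K.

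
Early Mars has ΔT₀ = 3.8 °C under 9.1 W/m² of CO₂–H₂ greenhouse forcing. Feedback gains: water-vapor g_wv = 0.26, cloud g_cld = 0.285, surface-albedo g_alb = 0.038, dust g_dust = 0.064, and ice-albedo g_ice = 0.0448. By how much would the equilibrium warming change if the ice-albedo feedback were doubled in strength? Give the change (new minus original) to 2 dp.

2.10 °C

Original: g = 0.6918, ΔT = 3.8/(1−0.6918) = 12.3297 °C.
With doubled ice-albedo: g' = 0.7366, ΔT' = 3.8/(1−0.7366) = 14.4267 °C.
Change = 14.4267 − 12.3297 = 2.10 °C.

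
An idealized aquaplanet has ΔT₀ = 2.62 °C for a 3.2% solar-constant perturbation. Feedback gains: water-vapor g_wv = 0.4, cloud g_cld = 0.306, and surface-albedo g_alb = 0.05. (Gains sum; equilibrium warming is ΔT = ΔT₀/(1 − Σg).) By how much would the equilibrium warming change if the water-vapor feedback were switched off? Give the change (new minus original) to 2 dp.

-6.67 °C

Original: g = 0.756, ΔT = 2.62/(1−0.756) = 10.7377 °C.
Without water-vapor: g' = 0.356, ΔT' = 2.62/(1−0.356) = 4.0683 °C.
Change = 4.0683 − 10.7377 = -6.67 °C.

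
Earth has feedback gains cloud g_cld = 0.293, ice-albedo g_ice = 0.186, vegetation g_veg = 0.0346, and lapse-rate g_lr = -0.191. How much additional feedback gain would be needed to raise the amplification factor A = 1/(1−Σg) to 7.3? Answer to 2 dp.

Current total gain = 0.3226.
Target gain for A = 7.3: g* = 1 − 1/7.3 = 0.863.
Additional gain needed = 0.863 − 0.3226 = 0.54.

0.54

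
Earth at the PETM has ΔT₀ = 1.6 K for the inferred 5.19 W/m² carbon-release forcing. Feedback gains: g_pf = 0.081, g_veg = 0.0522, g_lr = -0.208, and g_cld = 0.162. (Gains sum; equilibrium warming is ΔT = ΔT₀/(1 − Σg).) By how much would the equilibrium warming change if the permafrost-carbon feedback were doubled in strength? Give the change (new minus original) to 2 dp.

Original: g = 0.0872, ΔT = 1.6/(1−0.0872) = 1.7528 K.
With doubled permafrost-carbon: g' = 0.1682, ΔT' = 1.6/(1−0.1682) = 1.9235 K.
Change = 1.9235 − 1.7528 = 0.17 K.

0.17 K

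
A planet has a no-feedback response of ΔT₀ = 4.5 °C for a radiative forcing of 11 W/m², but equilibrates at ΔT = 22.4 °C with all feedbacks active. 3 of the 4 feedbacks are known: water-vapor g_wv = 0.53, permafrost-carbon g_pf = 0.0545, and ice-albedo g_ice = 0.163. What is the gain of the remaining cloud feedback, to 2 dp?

0.05

Amplification A = ΔT/ΔT₀ = 22.4/4.5 = 4.978.
Total gain g = 1 − 1/A = 1 − 1/4.978 = 0.7991.
Known gains sum to 0.53 + 0.0545 + 0.163 = 0.7475.
g_cld = 0.7991 − 0.7475 = 0.05.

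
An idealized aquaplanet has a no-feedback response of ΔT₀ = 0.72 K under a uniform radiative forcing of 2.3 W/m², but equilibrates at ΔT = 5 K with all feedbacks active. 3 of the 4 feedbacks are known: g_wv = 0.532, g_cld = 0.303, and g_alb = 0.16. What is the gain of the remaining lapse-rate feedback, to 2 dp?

Amplification A = ΔT/ΔT₀ = 5/0.72 = 6.944.
Total gain g = 1 − 1/A = 1 − 1/6.944 = 0.856.
Known gains sum to 0.532 + 0.303 + 0.16 = 0.995.
g_lr = 0.856 − 0.995 = -0.14.

-0.14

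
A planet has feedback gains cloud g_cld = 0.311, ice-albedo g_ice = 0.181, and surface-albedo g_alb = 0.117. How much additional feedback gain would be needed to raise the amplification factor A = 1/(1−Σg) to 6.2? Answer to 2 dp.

Current total gain = 0.609.
Target gain for A = 6.2: g* = 1 − 1/6.2 = 0.8387.
Additional gain needed = 0.8387 − 0.609 = 0.23.

0.23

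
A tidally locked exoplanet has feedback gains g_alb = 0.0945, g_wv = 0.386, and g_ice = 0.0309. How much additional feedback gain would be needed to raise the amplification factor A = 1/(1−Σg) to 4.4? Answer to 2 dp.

0.26

Current total gain = 0.5114.
Target gain for A = 4.4: g* = 1 − 1/4.4 = 0.7727.
Additional gain needed = 0.7727 − 0.5114 = 0.26.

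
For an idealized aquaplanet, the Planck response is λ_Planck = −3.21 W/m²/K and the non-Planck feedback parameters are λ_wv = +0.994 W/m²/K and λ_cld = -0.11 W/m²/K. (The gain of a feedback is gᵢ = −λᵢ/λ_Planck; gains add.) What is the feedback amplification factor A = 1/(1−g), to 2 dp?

1.38

Convert to gains: g_wv = 0.994/3.21 = 0.3097; g_cld = -0.11/3.21 = -0.03427.
Total gain g = 0.27543.
A = 1/(1 − 0.27543) = 1.38.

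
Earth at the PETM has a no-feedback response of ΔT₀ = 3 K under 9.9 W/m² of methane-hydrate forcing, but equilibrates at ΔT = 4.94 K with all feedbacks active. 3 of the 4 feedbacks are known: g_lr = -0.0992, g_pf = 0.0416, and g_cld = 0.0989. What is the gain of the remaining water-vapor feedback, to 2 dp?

0.35

Amplification A = ΔT/ΔT₀ = 4.94/3 = 1.647.
Total gain g = 1 − 1/A = 1 − 1/1.647 = 0.3928.
Known gains sum to -0.0992 + 0.0416 + 0.0989 = 0.0413.
g_wv = 0.3928 − 0.0413 = 0.35.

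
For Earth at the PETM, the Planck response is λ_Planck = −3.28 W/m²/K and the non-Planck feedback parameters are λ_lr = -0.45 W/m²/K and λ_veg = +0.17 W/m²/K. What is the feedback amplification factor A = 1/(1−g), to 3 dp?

Convert to gains: g_lr = -0.45/3.28 = -0.1372; g_veg = 0.17/3.28 = 0.05183.
Total gain g = -0.08537.
A = 1/(1 + 0.08537) = 0.921.

0.921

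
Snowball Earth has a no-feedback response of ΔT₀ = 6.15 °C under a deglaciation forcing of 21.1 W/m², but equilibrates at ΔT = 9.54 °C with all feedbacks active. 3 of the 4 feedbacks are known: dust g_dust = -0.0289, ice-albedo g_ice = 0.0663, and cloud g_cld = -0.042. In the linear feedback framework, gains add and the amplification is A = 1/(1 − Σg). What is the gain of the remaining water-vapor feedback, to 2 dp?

Amplification A = ΔT/ΔT₀ = 9.54/6.15 = 1.551.
Total gain g = 1 − 1/A = 1 − 1/1.551 = 0.3553.
Known gains sum to -0.0289 + 0.0663 − 0.042 = -0.0046.
g_wv = 0.3553 + 0.0046 = 0.36.

0.36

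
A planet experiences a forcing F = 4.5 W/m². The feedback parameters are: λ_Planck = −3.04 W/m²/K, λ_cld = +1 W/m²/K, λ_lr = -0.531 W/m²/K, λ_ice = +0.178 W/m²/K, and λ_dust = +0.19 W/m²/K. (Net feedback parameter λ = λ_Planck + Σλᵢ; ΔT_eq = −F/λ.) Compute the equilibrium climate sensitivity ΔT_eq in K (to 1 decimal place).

Net feedback parameter λ = (−3.04) + (+1) + (-0.531) + (+0.178) + (+0.19) = -2.203 W/m²/K.
ΔT = −F/λ = −4.5/(-2.203) = 2.0 K.

2.0 K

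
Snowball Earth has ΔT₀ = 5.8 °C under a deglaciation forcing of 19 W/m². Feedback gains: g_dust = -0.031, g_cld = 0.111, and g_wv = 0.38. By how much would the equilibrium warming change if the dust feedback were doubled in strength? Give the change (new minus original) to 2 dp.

-0.58 °C

Original: g = 0.46, ΔT = 5.8/(1−0.46) = 10.7407 °C.
With doubled dust: g' = 0.429, ΔT' = 5.8/(1−0.429) = 10.1576 °C.
Change = 10.1576 − 10.7407 = -0.58 °C.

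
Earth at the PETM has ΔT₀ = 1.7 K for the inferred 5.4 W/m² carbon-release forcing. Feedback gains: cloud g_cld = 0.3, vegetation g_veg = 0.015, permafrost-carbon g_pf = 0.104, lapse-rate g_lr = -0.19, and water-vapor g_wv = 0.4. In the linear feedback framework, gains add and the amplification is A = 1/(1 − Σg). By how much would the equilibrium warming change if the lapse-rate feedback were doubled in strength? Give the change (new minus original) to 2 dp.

Original: g = 0.629, ΔT = 1.7/(1−0.629) = 4.5822 K.
With doubled lapse-rate: g' = 0.439, ΔT' = 1.7/(1−0.439) = 3.0303 K.
Change = 3.0303 − 4.5822 = -1.55 K.

-1.55 K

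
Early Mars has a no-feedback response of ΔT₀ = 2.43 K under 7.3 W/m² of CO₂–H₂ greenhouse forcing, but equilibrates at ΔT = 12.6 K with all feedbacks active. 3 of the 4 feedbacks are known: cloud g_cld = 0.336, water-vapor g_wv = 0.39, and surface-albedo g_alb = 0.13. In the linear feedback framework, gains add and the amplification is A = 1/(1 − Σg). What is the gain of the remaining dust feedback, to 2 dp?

-0.05

Amplification A = ΔT/ΔT₀ = 12.6/2.43 = 5.185.
Total gain g = 1 − 1/A = 1 − 1/5.185 = 0.8071.
Known gains sum to 0.336 + 0.39 + 0.13 = 0.856.
g_dust = 0.8071 − 0.856 = -0.05.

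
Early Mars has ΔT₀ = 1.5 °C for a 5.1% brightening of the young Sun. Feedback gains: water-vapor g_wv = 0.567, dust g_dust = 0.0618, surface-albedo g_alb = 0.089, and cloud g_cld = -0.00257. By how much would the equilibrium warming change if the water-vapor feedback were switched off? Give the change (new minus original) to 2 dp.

Original: g = 0.71523, ΔT = 1.5/(1−0.71523) = 5.2674 °C.
Without water-vapor: g' = 0.14823, ΔT' = 1.5/(1−0.14823) = 1.7610 °C.
Change = 1.7610 − 5.2674 = -3.51 °C.

-3.51 °C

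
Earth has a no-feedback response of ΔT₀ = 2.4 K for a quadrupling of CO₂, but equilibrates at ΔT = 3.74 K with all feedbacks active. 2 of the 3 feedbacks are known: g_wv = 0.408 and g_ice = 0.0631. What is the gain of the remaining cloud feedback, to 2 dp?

-0.11

Amplification A = ΔT/ΔT₀ = 3.74/2.4 = 1.558.
Total gain g = 1 − 1/A = 1 − 1/1.558 = 0.3582.
Known gains sum to 0.408 + 0.0631 = 0.4711.
g_cld = 0.3582 − 0.4711 = -0.11.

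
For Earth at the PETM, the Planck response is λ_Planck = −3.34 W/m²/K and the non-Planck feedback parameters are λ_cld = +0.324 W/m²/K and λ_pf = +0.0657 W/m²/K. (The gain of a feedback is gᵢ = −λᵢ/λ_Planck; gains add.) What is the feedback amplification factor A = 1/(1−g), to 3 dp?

Convert to gains: g_cld = 0.324/3.34 = 0.09701; g_pf = 0.0657/3.34 = 0.01967.
Total gain g = 0.11668.
A = 1/(1 − 0.11668) = 1.132.

1.132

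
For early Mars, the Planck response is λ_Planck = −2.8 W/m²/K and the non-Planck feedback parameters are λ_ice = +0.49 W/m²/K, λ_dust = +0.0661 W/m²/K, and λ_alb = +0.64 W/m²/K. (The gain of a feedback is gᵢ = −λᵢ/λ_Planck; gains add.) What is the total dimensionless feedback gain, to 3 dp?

Convert to gains: g_ice = 0.49/2.8 = 0.175; g_dust = 0.0661/2.8 = 0.02361; g_alb = 0.64/2.8 = 0.2286.
Total gain g = 0.42721.

0.427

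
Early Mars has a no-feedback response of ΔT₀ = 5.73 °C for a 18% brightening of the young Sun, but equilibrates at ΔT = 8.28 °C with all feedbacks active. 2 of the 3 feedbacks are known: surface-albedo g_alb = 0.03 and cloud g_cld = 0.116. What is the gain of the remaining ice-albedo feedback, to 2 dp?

Amplification A = ΔT/ΔT₀ = 8.28/5.73 = 1.445.
Total gain g = 1 − 1/A = 1 − 1/1.445 = 0.308.
Known gains sum to 0.03 + 0.116 = 0.146.
g_ice = 0.308 − 0.146 = 0.16.

0.16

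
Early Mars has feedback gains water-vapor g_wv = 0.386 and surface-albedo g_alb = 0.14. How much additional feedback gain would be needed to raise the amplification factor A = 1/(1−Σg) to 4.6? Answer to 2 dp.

Current total gain = 0.526.
Target gain for A = 4.6: g* = 1 − 1/4.6 = 0.7826.
Additional gain needed = 0.7826 − 0.526 = 0.26.

0.26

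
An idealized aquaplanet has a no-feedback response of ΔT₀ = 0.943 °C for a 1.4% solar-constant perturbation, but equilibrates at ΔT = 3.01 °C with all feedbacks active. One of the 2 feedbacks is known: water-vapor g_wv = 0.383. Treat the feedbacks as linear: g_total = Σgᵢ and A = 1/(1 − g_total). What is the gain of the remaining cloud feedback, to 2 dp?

0.30

Amplification A = ΔT/ΔT₀ = 3.01/0.943 = 3.192.
Total gain g = 1 − 1/A = 1 − 1/3.192 = 0.6867.
The known gain is 0.383.
g_cld = 0.6867 − 0.383 = 0.30.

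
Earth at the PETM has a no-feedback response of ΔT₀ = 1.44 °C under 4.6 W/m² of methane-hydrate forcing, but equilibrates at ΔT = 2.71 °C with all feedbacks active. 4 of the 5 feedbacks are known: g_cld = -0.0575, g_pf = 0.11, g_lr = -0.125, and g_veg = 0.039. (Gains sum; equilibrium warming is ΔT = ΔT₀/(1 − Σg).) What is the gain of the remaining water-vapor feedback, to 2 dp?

0.50

Amplification A = ΔT/ΔT₀ = 2.71/1.44 = 1.882.
Total gain g = 1 − 1/A = 1 − 1/1.882 = 0.4687.
Known gains sum to -0.0575 + 0.11 − 0.125 + 0.039 = -0.0335.
g_wv = 0.4687 + 0.0335 = 0.50.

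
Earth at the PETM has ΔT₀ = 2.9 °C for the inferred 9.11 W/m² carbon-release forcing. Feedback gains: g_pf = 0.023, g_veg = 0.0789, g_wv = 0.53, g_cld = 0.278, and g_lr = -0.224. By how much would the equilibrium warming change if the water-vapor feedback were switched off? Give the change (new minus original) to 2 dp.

Original: g = 0.6859, ΔT = 2.9/(1−0.6859) = 9.2327 °C.
Without water-vapor: g' = 0.1559, ΔT' = 2.9/(1−0.1559) = 3.4356 °C.
Change = 3.4356 − 9.2327 = -5.80 °C.

-5.80 °C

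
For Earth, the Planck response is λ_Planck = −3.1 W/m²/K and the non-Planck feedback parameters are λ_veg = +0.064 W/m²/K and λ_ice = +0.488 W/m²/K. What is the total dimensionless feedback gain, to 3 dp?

0.178

Convert to gains: g_veg = 0.064/3.1 = 0.02065; g_ice = 0.488/3.1 = 0.1574.
Total gain g = 0.17805.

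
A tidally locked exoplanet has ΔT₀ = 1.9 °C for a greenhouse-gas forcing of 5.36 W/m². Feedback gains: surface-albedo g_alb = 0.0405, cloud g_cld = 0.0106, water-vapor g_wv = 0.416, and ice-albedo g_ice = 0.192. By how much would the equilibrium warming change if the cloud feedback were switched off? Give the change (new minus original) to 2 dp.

-0.17 °C

Original: g = 0.6591, ΔT = 1.9/(1−0.6591) = 5.5735 °C.
Without cloud: g' = 0.6485, ΔT' = 1.9/(1−0.6485) = 5.4054 °C.
Change = 5.4054 − 5.5735 = -0.17 °C.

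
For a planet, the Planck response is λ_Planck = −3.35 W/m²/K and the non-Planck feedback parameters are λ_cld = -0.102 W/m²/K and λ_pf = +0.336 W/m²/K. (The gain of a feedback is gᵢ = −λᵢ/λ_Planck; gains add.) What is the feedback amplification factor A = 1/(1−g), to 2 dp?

1.08

Convert to gains: g_cld = -0.102/3.35 = -0.03045; g_pf = 0.336/3.35 = 0.1003.
Total gain g = 0.06985.
A = 1/(1 − 0.06985) = 1.08.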